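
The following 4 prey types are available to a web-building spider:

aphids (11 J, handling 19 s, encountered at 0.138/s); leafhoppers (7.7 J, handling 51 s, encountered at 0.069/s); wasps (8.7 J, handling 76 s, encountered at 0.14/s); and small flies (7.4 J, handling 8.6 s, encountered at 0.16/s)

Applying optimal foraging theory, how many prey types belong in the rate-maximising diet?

2

Profitabilities (E/h, J/s): small flies 0.86, aphids 0.579, leafhoppers 0.151, wasps 0.114. Add prey in this order while the next type's profitability exceeds the intake rate on those already taken.
Rate on top 1: 0.4983. aphids: 0.579 > 0.4983 → include.
Rate on top 2: 0.5406. leafhoppers: 0.151 < 0.5406 → exclude; stop.
Optimal diet: small flies, aphids — 2 of 4 types.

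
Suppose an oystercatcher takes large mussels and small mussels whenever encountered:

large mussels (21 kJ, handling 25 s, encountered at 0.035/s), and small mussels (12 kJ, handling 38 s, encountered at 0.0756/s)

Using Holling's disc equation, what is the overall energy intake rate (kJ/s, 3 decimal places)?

0.346 kJ/s

R = Σλ_iE_i / (1 + Σλ_ih_i)
Numerator: 0.035×21 + 0.0756×12 = 1.642
Denominator: 1 + 0.035×25 + 0.0756×38 = 4.748
R = 1.642/4.748 = 0.3459 kJ/s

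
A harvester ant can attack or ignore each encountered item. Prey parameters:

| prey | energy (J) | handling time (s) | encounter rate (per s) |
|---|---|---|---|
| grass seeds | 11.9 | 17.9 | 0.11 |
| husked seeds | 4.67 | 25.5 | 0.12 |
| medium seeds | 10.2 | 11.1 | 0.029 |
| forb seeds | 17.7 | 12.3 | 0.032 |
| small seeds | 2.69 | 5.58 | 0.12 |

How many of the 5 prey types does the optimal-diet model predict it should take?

3

Profitabilities (E/h, J/s): forb seeds 1.44, medium seeds 0.919, grass seeds 0.665, small seeds 0.482, husked seeds 0.183. Add prey in this order while the next type's profitability exceeds the intake rate on those already taken.
Rate on top 1: 0.4064. medium seeds: 0.919 > 0.4064 → include.
Rate on top 2: 0.5026. grass seeds: 0.665 > 0.5026 → include.
Rate on top 3: 0.5893. small seeds: 0.482 < 0.5893 → exclude; stop.
Optimal diet: forb seeds, medium seeds, grass seeds — 3 of 5 types.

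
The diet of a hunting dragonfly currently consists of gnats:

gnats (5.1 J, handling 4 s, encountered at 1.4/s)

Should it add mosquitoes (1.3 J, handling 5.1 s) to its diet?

Current rate: (1.4×5.1)/(1 + 1.4×4) = 1.082 J/s.
Profitability of mosquitoes: 1.3/5.1 = 0.2549 J/s.
0.2549 < 1.082, so adding mosquitoes would lower the average — exclude it.

No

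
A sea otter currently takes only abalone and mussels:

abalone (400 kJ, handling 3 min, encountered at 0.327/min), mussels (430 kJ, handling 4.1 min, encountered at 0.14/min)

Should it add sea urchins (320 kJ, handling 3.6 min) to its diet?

Yes

Intake rate on the current diet: R = (0.327×400 + 0.14×430) / (1 + 0.327×3 + 0.14×4.1) = 191/2.555 = 74.76 kJ/min.
Profitability of sea urchins: 320/3.6 = 88.89 kJ/min.
88.89 > 74.76, so adding sea urchins raises the average — include it.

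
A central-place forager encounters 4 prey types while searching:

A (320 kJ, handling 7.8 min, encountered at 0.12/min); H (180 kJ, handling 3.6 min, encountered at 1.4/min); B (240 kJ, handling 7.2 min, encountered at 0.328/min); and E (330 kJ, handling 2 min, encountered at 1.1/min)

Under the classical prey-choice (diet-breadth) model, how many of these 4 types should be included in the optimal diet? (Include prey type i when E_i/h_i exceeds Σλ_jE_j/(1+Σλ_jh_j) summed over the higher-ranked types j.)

1

E/h in descending order: E 165, H 50, A 41, B 33.3 kJ/min. The optimal diet is the largest prefix of this list for which every included type satisfies E_i/h_i > R on the types above it.
Rate on top 1: 113.4. H: 50 < 113.4 → exclude; stop.
Optimal diet: E — 1 of 4 types.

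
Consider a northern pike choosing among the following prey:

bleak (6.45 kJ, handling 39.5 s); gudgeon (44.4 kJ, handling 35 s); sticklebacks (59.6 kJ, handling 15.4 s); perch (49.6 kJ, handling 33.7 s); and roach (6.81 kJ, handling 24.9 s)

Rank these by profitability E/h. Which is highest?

sticklebacks

Profitability E/h (kJ/s): bleak = 6.45/39.5 = 0.163, gudgeon = 44.4/35 = 1.27, sticklebacks = 59.6/15.4 = 3.87, perch = 49.6/33.7 = 1.47, roach = 6.81/24.9 = 0.273.
Ranked: sticklebacks > perch > gudgeon > roach > bleak.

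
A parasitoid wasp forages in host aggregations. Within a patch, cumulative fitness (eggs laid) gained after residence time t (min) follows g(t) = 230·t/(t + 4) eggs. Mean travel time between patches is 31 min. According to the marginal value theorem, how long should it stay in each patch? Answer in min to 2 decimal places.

Maximise g(t)/(T+t): set derivative to zero → g'(t)(T+t) = g(t).
g'(t) = 230·4/(t + 4)². Setting 230·4/(t+4)² = 230t/[(t+4)(31+t)] gives 4(31+t) = t(t+4), so t² = 4×31 = 124.
t* = √124 = 11.14 min.

11.14 min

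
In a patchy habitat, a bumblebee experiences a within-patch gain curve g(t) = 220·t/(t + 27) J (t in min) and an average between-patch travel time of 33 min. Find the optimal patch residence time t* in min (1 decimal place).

29.8 min

Maximise g(t)/(T+t): set derivative to zero → g'(t)(T+t) = g(t).
g'(t) = 220·27/(t + 27)². Setting 220·27/(t+27)² = 220t/[(t+27)(33+t)] gives 27(33+t) = t(t+27), so t² = 27×33 = 891.
t* = √891 = 29.85 min.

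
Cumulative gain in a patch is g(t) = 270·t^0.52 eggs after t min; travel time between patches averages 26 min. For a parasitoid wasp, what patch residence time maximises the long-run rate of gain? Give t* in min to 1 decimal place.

Maximise g(t)/(T+t): set derivative to zero → g'(t)(T+t) = g(t).
g'(t) = 0.52·270·t^-0.48. Setting 0.52·270·t^-0.48 = 270·t^0.52/(26+t) gives 0.52(26+t) = t, so 0.48·t = 0.52×26.
t* = 0.52×26/0.48 = 28.17 min.

28.2 min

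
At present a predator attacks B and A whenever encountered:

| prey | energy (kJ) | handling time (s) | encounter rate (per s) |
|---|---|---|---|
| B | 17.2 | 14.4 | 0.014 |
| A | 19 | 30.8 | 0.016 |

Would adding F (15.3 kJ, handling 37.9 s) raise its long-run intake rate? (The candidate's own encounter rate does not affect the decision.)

Yes

Intake rate on the current diet: R = (0.014×17.2 + 0.016×19) / (1 + 0.014×14.4 + 0.016×30.8) = 0.5448/1.694 = 0.3215 kJ/s.
Profitability of F: 15.3/37.9 = 0.4037 kJ/s.
Since 0.4037 > R, including F increases the long-run rate.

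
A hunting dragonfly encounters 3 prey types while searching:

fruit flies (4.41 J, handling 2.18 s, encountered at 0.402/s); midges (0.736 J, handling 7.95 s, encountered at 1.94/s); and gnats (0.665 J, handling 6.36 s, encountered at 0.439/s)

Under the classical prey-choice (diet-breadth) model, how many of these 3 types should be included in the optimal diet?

Rank by E/h (J/s): fruit flies 2.02, gnats 0.105, midges 0.0926. Include each in turn until the next type's E/h falls below the running intake rate.
Rate on top 1: 0.9448. gnats: 0.105 < 0.9448 → exclude; stop.
Optimal diet: fruit flies — 1 of 3 types.

1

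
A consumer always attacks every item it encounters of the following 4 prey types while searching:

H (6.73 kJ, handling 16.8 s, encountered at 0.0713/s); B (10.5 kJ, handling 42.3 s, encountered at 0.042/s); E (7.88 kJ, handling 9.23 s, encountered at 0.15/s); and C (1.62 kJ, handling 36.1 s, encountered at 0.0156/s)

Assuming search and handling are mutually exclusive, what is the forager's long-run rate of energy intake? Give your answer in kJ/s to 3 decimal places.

0.359 kJ/s

Energy encountered per unit search time: 0.0713×6.73 + 0.042×10.5 + 0.15×7.88 + 0.0156×1.62 = 2.128 kJ/s.
Handling time per unit search time: 0.0713×16.8 + 0.042×42.3 + 0.15×9.23 + 0.0156×36.1 = 4.922.
Rate = 2.128/(1 + 4.922) = 0.3594 kJ/s.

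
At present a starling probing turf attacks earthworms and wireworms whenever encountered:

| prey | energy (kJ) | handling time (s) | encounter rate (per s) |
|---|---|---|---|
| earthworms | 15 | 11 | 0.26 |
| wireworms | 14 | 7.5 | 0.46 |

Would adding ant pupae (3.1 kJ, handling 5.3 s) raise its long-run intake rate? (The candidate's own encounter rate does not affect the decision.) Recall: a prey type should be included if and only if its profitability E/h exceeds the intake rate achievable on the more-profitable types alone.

No

On earthworms and wireworms alone, R = ΣλE/(1+Σλh) = 10.34/7.31 = 1.415 kJ/s.
Profitability of ant pupae: 3.1/5.3 = 0.5849 kJ/s.
Since 0.5849 < R, time spent handling ant pupae is better spent searching.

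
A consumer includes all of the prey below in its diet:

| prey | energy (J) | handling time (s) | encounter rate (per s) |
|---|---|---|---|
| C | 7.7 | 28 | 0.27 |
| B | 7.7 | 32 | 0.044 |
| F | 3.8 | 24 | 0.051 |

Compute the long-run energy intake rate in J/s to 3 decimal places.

0.233 J/s

Energy encountered per unit search time: 0.27×7.7 + 0.044×7.7 + 0.051×3.8 = 2.612 J/s.
Handling time per unit search time: 0.27×28 + 0.044×32 + 0.051×24 = 10.19.
Rate = 2.612/(1 + 10.19) = 0.2333 J/s.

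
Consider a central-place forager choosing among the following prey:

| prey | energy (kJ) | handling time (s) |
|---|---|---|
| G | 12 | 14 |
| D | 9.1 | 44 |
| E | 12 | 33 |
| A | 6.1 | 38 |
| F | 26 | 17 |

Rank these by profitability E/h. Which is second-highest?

G

In descending order of E/h:
F: 26/17 = 1.53 kJ/s
G: 12/14 = 0.857 kJ/s
E: 12/33 = 0.364 kJ/s
D: 9.1/44 = 0.207 kJ/s
A: 6.1/38 = 0.161 kJ/s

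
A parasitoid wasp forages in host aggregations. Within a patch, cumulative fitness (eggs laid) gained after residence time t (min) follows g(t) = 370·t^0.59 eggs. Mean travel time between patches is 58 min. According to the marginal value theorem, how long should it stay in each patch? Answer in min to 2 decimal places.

83.46 min

By the marginal value theorem, leave when the instantaneous gain rate g'(t) equals the habitat-wide average g(t)/(T + t).
g'(t) = 0.59·370·t^-0.41. Setting 0.59·370·t^-0.41 = 370·t^0.59/(58+t) gives 0.59(58+t) = t, so 0.41·t = 0.59×58.
t* = 0.59×58/0.41 = 83.46 min.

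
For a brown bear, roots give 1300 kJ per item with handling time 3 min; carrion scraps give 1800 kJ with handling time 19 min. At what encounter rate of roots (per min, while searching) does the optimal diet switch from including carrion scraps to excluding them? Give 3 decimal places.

Drop carrion scraps once their profitability E₂/h₂ falls below the rate achievable on roots alone: E₂/h₂ = λE₁/(1 + λh₁).
Solve for λ: λE₁h₂ = E₂(1 + λh₁) → λ(E₁h₂ − E₂h₁) = E₂ → λ = E₂/(E₁h₂ − E₂h₁).
λ = 1800/(1300×19 − 1800×3) = 1800/1.93e+04 = 0.09326 per min.

0.093 per min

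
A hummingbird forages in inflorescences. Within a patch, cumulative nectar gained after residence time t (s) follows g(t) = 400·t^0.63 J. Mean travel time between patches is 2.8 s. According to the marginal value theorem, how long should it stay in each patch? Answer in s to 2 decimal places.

By the marginal value theorem, leave when the instantaneous gain rate g'(t) equals the habitat-wide average g(t)/(T + t).
g'(t) = 0.63·400·t^-0.37. Setting 0.63·400·t^-0.37 = 400·t^0.63/(2.8+t) gives 0.63(2.8+t) = t, so 0.37·t = 0.63×2.8.
t* = 0.63×2.8/0.37 = 4.768 s.

4.77 s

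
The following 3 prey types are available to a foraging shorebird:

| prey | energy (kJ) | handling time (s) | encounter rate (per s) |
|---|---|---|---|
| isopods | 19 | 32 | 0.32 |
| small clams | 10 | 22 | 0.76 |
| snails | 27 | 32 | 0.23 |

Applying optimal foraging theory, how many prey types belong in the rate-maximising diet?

1

E/h in descending order: snails 0.844, isopods 0.594, small clams 0.455 kJ/s. The optimal diet is the largest prefix of this list for which every included type satisfies E_i/h_i > R on the types above it.
Rate on top 1: 0.7428. isopods: 0.594 < 0.7428 → exclude; stop.
Optimal diet: snails — 1 of 3 types.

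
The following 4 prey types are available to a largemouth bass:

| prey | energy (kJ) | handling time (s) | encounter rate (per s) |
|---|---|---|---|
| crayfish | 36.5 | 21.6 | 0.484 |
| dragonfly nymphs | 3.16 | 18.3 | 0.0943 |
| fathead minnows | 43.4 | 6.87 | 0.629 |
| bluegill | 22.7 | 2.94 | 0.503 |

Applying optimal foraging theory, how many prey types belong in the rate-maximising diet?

2

Profitabilities (E/h, kJ/s): bluegill 7.72, fathead minnows 6.32, crayfish 1.69, dragonfly nymphs 0.173. Add prey in this order while the next type's profitability exceeds the intake rate on those already taken.
Rate on top 1: 4.606. fathead minnows: 6.32 > 4.606 → include.
Rate on top 2: 5.694. crayfish: 1.69 < 5.694 → exclude; stop.
Optimal diet: bluegill, fathead minnows — 2 of 4 types.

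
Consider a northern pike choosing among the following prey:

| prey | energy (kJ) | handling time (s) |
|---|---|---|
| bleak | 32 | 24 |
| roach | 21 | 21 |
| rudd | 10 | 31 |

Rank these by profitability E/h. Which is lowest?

rudd

In descending order of E/h:
bleak: 32/24 = 1.33 kJ/s
roach: 21/21 = 1 kJ/s
rudd: 10/31 = 0.323 kJ/s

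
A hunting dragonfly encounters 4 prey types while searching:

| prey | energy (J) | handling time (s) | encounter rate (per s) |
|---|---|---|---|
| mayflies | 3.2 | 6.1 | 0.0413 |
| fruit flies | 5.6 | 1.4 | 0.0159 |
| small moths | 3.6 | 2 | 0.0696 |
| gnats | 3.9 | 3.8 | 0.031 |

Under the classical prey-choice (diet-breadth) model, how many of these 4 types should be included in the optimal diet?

4

Rank by E/h (J/s): fruit flies 4, small moths 1.8, gnats 1.03, mayflies 0.525. Include each in turn until the next type's E/h falls below the running intake rate.
Rate on top 1: 0.0871. small moths: 1.8 > 0.0871 → include.
Rate on top 2: 0.2924. gnats: 1.03 > 0.2924 → include.
Rate on top 3: 0.36. mayflies: 0.525 > 0.36 → include.
Optimal diet: fruit flies, small moths, gnats, mayflies — 4 of 4 types.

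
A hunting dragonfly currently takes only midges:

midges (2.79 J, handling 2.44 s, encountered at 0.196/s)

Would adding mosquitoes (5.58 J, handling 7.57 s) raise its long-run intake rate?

Yes

On midges alone, R = ΣλE/(1+Σλh) = 0.5468/1.478 = 0.3699 J/s.
Profitability of mosquitoes: 5.58/7.57 = 0.7371 J/s.
0.7371 > 0.3699, so adding mosquitoes raises the average — include it.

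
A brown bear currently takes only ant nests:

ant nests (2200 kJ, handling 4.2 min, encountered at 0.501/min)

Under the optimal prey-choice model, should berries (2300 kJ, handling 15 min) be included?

Intake rate on the current diet: R = (0.501×2200) / (1 + 0.501×4.2) = 1102/3.104 = 355.1 kJ/min.
berries: E/h = 2300/15 = 153.3 kJ/min.
153.3 < 355.1, so adding berries would lower the average — exclude it.

No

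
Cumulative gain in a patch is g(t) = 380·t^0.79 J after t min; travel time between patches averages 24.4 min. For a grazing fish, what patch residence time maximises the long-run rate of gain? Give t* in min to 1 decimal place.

Maximise g(t)/(T+t): set derivative to zero → g'(t)(T+t) = g(t).
g'(t) = 0.79·380·t^-0.21. Setting 0.79·380·t^-0.21 = 380·t^0.79/(24.4+t) gives 0.79(24.4+t) = t, so 0.21·t = 0.79×24.4.
t* = 0.79×24.4/0.21 = 91.79 min.

91.8 min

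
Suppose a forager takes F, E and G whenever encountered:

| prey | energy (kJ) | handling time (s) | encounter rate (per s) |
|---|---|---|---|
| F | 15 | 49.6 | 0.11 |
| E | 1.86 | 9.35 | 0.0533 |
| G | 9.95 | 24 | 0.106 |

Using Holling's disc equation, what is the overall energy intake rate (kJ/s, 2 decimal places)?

0.30 kJ/s

R = (0.11×15 + 0.0533×1.86 + 0.106×9.95) / (1 + 0.11×49.6 + 0.0533×9.35 + 0.106×24) = 2.804/9.498 = 0.2952 kJ/s.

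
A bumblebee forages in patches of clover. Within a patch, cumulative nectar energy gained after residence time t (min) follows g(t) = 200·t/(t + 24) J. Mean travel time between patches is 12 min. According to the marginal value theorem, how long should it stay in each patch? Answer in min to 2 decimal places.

Optimal t* satisfies g'(t*) = g(t*)/(T + t*).
g'(t) = 200·24/(t + 24)². Setting 200·24/(t+24)² = 200t/[(t+24)(12+t)] gives 24(12+t) = t(t+24), so t² = 24×12 = 288.
t* = √288 = 16.97 min.

16.97 min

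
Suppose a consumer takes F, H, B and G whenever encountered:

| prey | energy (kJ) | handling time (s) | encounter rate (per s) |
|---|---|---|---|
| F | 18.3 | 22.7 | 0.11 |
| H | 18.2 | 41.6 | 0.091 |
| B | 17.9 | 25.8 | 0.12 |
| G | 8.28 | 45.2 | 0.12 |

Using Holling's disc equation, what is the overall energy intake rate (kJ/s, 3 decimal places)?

0.431 kJ/s

R = Σλ_iE_i / (1 + Σλ_ih_i)
Numerator: 0.11×18.3 + 0.091×18.2 + 0.12×17.9 + 0.12×8.28 = 6.811
Denominator: 1 + 0.11×22.7 + 0.091×41.6 + 0.12×25.8 + 0.12×45.2 = 15.8
R = 6.811/15.8 = 0.431 kJ/s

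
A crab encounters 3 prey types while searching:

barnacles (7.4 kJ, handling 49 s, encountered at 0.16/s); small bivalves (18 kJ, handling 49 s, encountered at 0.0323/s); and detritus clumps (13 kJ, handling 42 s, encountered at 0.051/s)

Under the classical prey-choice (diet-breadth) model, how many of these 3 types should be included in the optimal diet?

2

Profitabilities (E/h, kJ/s): small bivalves 0.367, detritus clumps 0.31, barnacles 0.151. Add prey in this order while the next type's profitability exceeds the intake rate on those already taken.
Rate on top 1: 0.2251. detritus clumps: 0.31 > 0.2251 → include.
Rate on top 2: 0.2634. barnacles: 0.151 < 0.2634 → exclude; stop.
Optimal diet: small bivalves, detritus clumps — 2 of 3 types.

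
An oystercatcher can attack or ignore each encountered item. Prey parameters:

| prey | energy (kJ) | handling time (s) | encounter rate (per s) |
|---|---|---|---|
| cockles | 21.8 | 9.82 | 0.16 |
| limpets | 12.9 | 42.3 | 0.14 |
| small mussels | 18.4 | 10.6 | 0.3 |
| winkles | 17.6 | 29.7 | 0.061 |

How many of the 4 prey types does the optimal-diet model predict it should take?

Rank by E/h (kJ/s): cockles 2.22, small mussels 1.74, winkles 0.593, limpets 0.305. Include each in turn until the next type's E/h falls below the running intake rate.
Rate on top 1: 1.357. small mussels: 1.74 > 1.357 → include.
Rate on top 2: 1.566. winkles: 0.593 < 1.566 → exclude; stop.
Optimal diet: cockles, small mussels — 2 of 4 types.

2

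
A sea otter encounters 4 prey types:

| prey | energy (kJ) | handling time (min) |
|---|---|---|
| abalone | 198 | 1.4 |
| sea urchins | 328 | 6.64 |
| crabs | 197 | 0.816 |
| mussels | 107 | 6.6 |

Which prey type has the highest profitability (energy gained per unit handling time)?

crabs

Profitability E/h (kJ/min): abalone = 198/1.4 = 141, sea urchins = 328/6.64 = 49.4, crabs = 197/0.816 = 241, mussels = 107/6.6 = 16.2.
Ranked: crabs > abalone > sea urchins > mussels.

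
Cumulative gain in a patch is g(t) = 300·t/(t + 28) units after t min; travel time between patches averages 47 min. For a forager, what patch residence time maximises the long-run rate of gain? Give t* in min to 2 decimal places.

Maximise g(t)/(T+t): set derivative to zero → g'(t)(T+t) = g(t).
g'(t) = 300·28/(t + 28)². Setting 300·28/(t+28)² = 300t/[(t+28)(47+t)] gives 28(47+t) = t(t+28), so t² = 28×47 = 1316.
t* = √1316 = 36.28 min.

36.28 min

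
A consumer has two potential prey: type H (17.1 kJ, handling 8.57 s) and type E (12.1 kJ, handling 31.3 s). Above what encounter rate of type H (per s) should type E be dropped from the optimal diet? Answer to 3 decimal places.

Drop type E once their profitability E₂/h₂ falls below the rate achievable on type H alone: E₂/h₂ = λE₁/(1 + λh₁).
Solve for λ: λE₁h₂ = E₂(1 + λh₁) → λ(E₁h₂ − E₂h₁) = E₂ → λ = E₂/(E₁h₂ − E₂h₁).
λ = 12.1/(17.1×31.3 − 12.1×8.57) = 12.1/431.5 = 0.02804 per s.

0.028 per s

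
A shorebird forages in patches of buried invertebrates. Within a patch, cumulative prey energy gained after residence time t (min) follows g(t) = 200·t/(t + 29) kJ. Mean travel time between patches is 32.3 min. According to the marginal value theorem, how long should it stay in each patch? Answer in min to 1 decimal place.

Maximise g(t)/(T+t): set derivative to zero → g'(t)(T+t) = g(t).
g'(t) = 200·29/(t + 29)². Setting 200·29/(t+29)² = 200t/[(t+29)(32.3+t)] gives 29(32.3+t) = t(t+29), so t² = 29×32.3 = 936.7.
t* = √936.7 = 30.61 min.

30.6 min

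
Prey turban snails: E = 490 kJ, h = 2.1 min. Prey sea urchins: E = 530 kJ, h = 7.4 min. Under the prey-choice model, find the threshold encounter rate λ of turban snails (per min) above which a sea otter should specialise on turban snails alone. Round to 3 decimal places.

Drop sea urchins once their profitability E₂/h₂ falls below the rate achievable on turban snails alone: E₂/h₂ = λE₁/(1 + λh₁).
Solve for λ: λE₁h₂ = E₂(1 + λh₁) → λ(E₁h₂ − E₂h₁) = E₂ → λ = E₂/(E₁h₂ − E₂h₁).
λ = 530/(490×7.4 − 530×2.1) = 530/2513 = 0.2109 per min.

0.211 per min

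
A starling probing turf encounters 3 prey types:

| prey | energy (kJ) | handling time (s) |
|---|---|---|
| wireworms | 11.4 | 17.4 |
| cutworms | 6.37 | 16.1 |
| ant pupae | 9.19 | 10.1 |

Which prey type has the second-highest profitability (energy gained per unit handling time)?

wireworms

Profitability E/h (kJ/s): wireworms = 11.4/17.4 = 0.655, cutworms = 6.37/16.1 = 0.396, ant pupae = 9.19/10.1 = 0.91.
Ranked: ant pupae > wireworms > cutworms.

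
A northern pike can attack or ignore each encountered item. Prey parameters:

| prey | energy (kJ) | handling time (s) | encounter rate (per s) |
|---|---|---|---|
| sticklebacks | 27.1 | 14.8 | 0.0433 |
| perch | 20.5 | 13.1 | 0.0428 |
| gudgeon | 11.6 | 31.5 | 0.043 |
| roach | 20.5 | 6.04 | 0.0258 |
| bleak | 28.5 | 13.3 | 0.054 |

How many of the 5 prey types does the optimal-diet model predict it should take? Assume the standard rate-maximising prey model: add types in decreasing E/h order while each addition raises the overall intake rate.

4

Rank by E/h (kJ/s): roach 3.39, bleak 2.14, sticklebacks 1.83, perch 1.56, gudgeon 0.368. Include each in turn until the next type's E/h falls below the running intake rate.
Rate on top 1: 0.4576. bleak: 2.14 > 0.4576 → include.
Rate on top 2: 1.103. sticklebacks: 1.83 > 1.103 → include.
Rate on top 3: 1.289. perch: 1.56 > 1.289 → include.
Rate on top 4: 1.339. gudgeon: 0.368 < 1.339 → exclude; stop.
Optimal diet: roach, bleak, sticklebacks, perch — 4 of 5 types.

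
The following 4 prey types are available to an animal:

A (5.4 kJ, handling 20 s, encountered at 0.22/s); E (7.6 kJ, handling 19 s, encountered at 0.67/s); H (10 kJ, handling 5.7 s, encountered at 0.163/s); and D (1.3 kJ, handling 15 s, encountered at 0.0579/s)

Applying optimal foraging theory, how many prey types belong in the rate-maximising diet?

Rank by E/h (kJ/s): H 1.75, E 0.4, A 0.27, D 0.0867. Include each in turn until the next type's E/h falls below the running intake rate.
Rate on top 1: 0.845. E: 0.4 < 0.845 → exclude; stop.
Optimal diet: H — 1 of 4 types.

1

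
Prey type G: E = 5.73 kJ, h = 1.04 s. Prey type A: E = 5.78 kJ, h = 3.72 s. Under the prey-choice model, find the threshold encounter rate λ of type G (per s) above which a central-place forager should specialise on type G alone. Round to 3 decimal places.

At the threshold, the rate on type G alone equals the profitability of type A: λ·5.73/(1 + λ·1.04) = 5.78/3.72 = 1.554.
Rearranging, λ(5.73 − 1.554×1.04) = 1.554, so λ = 1.554/4.114 = 0.3777 per s.

0.378 per s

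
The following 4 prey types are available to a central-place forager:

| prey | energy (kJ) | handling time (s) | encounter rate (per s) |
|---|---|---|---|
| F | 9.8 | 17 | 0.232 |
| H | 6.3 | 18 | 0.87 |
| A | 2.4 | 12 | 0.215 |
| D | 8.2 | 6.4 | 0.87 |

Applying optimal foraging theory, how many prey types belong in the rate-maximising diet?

1

Rank by E/h (kJ/s): D 1.28, F 0.576, H 0.35, A 0.2. Include each in turn until the next type's E/h falls below the running intake rate.
Rate on top 1: 1.086. F: 0.576 < 1.086 → exclude; stop.
Optimal diet: D — 1 of 4 types.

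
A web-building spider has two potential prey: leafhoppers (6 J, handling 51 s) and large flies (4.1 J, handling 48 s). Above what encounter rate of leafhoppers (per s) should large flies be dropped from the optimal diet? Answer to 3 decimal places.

At the threshold, the rate on leafhoppers alone equals the profitability of large flies: λ·6/(1 + λ·51) = 4.1/48 = 0.08542.
Rearranging, λ(6 − 0.08542×51) = 0.08542, so λ = 0.08542/1.644 = 0.05196 per s.

0.052 per s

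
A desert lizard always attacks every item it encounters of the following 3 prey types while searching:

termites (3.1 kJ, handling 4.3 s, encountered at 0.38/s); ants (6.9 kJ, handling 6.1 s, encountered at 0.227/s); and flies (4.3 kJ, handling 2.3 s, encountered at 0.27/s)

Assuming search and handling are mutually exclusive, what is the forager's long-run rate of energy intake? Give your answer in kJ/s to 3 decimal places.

0.842 kJ/s

Energy encountered per unit search time: 0.38×3.1 + 0.227×6.9 + 0.27×4.3 = 3.905 kJ/s.
Handling time per unit search time: 0.38×4.3 + 0.227×6.1 + 0.27×2.3 = 3.64.
Rate = 3.905/(1 + 3.64) = 0.8417 kJ/s.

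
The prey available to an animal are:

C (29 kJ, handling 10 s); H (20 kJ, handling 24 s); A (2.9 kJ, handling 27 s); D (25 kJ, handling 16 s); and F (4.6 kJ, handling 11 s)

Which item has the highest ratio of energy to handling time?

C

Profitability E/h (kJ/s): C = 29/10 = 2.9, H = 20/24 = 0.833, A = 2.9/27 = 0.107, D = 25/16 = 1.56, F = 4.6/11 = 0.418.
Ranked: C > D > H > F > A.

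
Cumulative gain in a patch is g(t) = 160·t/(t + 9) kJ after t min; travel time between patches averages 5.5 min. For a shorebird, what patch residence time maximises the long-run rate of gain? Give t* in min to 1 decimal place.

By the marginal value theorem, leave when the instantaneous gain rate g'(t) equals the habitat-wide average g(t)/(T + t).
g'(t) = 160·9/(t + 9)². Setting 160·9/(t+9)² = 160t/[(t+9)(5.5+t)] gives 9(5.5+t) = t(t+9), so t² = 9×5.5 = 49.5.
t* = √49.5 = 7.036 min.

7.0 min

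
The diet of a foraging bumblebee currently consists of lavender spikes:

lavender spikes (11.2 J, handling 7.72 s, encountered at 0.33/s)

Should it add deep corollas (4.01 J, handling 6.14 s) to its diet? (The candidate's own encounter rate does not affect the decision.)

No

Current rate: (0.33×11.2)/(1 + 0.33×7.72) = 1.042 J/s.
deep corollas: E/h = 4.01/6.14 = 0.6531 J/s.
Since 0.6531 < R, time spent handling deep corollas is better spent searching.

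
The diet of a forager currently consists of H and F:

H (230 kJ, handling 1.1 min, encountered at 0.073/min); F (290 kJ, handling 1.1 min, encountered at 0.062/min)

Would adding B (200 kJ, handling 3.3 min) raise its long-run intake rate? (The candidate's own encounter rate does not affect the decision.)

Yes

On H and F alone, R = ΣλE/(1+Σλh) = 34.77/1.149 = 30.27 kJ/min.
Profitability of B: 200/3.3 = 60.61 kJ/min.
Since 60.61 > R, including B increases the long-run rate.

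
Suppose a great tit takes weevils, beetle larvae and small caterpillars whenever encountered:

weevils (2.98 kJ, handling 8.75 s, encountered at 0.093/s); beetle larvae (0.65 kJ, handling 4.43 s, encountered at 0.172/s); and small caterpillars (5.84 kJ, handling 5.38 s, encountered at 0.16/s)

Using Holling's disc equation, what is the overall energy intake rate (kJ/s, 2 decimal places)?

0.39 kJ/s

Energy encountered per unit search time: 0.093×2.98 + 0.172×0.65 + 0.16×5.84 = 1.323 kJ/s.
Handling time per unit search time: 0.093×8.75 + 0.172×4.43 + 0.16×5.38 = 2.437.
Rate = 1.323/(1 + 2.437) = 0.3851 kJ/s.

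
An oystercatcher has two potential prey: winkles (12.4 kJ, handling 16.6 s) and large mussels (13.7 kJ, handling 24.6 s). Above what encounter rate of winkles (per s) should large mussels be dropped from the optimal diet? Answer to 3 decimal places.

0.177 per s

Drop large mussels once their profitability E₂/h₂ falls below the rate achievable on winkles alone: E₂/h₂ = λE₁/(1 + λh₁).
Solve for λ: λE₁h₂ = E₂(1 + λh₁) → λ(E₁h₂ − E₂h₁) = E₂ → λ = E₂/(E₁h₂ − E₂h₁).
λ = 13.7/(12.4×24.6 − 13.7×16.6) = 13.7/77.62 = 0.1765 per s.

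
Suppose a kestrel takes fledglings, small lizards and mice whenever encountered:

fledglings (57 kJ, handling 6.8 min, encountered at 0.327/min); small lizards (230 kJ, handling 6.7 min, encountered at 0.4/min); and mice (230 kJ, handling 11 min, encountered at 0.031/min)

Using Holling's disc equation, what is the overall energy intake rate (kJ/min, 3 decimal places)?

18.859 kJ/min

Energy encountered per unit search time: 0.327×57 + 0.4×230 + 0.031×230 = 117.8 kJ/min.
Handling time per unit search time: 0.327×6.8 + 0.4×6.7 + 0.031×11 = 5.245.
Rate = 117.8/(1 + 5.245) = 18.86 kJ/min.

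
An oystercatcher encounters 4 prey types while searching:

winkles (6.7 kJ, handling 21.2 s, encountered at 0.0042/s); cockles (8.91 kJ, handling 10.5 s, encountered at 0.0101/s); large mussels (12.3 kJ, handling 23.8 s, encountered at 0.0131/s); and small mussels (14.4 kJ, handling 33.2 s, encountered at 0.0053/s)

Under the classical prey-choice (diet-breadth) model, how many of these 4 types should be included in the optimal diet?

Rank by E/h (kJ/s): cockles 0.849, large mussels 0.517, small mussels 0.434, winkles 0.316. Include each in turn until the next type's E/h falls below the running intake rate.
Rate on top 1: 0.08136. large mussels: 0.517 > 0.08136 → include.
Rate on top 2: 0.1771. small mussels: 0.434 > 0.1771 → include.
Rate on top 3: 0.2054. winkles: 0.316 > 0.2054 → include.
Optimal diet: cockles, large mussels, small mussels, winkles — 4 of 4 types.

4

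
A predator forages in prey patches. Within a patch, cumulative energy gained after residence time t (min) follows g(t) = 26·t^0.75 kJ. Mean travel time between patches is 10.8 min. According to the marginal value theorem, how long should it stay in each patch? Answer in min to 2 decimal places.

32.40 min

Optimal t* satisfies g'(t*) = g(t*)/(T + t*).
g'(t) = 0.75·26·t^-0.25. Setting 0.75·26·t^-0.25 = 26·t^0.75/(10.8+t) gives 0.75(10.8+t) = t, so 0.25·t = 0.75×10.8.
t* = 0.75×10.8/0.25 = 32.4 min.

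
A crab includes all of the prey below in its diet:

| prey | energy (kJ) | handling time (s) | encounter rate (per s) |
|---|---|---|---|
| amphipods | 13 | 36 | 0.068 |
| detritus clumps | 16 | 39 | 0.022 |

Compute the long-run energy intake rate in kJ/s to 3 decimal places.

R = Σλ_iE_i / (1 + Σλ_ih_i)
Numerator: 0.068×13 + 0.022×16 = 1.236
Denominator: 1 + 0.068×36 + 0.022×39 = 4.306
R = 1.236/4.306 = 0.287 kJ/s

0.287 kJ/s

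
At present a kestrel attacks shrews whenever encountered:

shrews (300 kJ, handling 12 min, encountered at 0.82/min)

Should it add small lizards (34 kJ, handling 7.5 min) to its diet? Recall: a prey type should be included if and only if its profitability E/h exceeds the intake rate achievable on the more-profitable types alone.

Intake rate on the current diet: R = (0.82×300) / (1 + 0.82×12) = 246/10.84 = 22.69 kJ/min.
Profitability of small lizards: 34/7.5 = 4.533 kJ/min.
Since 4.533 < R, time spent handling small lizards is better spent searching.

No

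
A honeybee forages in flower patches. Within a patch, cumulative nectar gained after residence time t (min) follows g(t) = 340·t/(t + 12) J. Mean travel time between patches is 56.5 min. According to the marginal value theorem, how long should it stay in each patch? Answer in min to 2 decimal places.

26.04 min

By the marginal value theorem, leave when the instantaneous gain rate g'(t) equals the habitat-wide average g(t)/(T + t).
g'(t) = 340·12/(t + 12)². Setting 340·12/(t+12)² = 340t/[(t+12)(56.5+t)] gives 12(56.5+t) = t(t+12), so t² = 12×56.5 = 678.
t* = √678 = 26.04 min.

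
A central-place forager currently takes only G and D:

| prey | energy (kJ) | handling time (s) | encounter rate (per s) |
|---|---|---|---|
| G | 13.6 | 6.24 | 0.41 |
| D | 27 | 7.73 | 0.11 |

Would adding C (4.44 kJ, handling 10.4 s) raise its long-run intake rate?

No

On G and D alone, R = ΣλE/(1+Σλh) = 8.546/4.409 = 1.938 kJ/s.
C: E/h = 4.44/10.4 = 0.4269 kJ/s.
Since 0.4269 < R, time spent handling C is better spent searching.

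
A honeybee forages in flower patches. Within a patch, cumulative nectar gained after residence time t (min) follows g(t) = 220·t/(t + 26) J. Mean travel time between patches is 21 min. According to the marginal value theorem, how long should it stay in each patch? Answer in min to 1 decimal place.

Optimal t* satisfies g'(t*) = g(t*)/(T + t*).
g'(t) = 220·26/(t + 26)². Setting 220·26/(t+26)² = 220t/[(t+26)(21+t)] gives 26(21+t) = t(t+26), so t² = 26×21 = 546.
t* = √546 = 23.37 min.

23.4 min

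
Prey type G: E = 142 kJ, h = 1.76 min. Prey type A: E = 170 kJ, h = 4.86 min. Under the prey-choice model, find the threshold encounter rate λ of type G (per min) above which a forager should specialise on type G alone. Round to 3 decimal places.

Drop type A once their profitability E₂/h₂ falls below the rate achievable on type G alone: E₂/h₂ = λE₁/(1 + λh₁).
Solve for λ: λE₁h₂ = E₂(1 + λh₁) → λ(E₁h₂ − E₂h₁) = E₂ → λ = E₂/(E₁h₂ − E₂h₁).
λ = 170/(142×4.86 − 170×1.76) = 170/390.9 = 0.4349 per min.

0.435 per min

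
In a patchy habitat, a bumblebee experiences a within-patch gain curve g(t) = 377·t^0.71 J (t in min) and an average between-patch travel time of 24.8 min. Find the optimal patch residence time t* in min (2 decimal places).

Optimal t* satisfies g'(t*) = g(t*)/(T + t*).
g'(t) = 0.71·377·t^-0.29. Setting 0.71·377·t^-0.29 = 377·t^0.71/(24.8+t) gives 0.71(24.8+t) = t, so 0.29·t = 0.71×24.8.
t* = 0.71×24.8/0.29 = 60.72 min.

60.72 min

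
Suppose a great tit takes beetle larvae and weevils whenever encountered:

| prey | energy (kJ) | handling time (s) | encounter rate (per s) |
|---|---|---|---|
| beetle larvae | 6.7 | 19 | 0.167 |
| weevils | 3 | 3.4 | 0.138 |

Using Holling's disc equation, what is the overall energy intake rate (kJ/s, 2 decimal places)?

R = Σλ_iE_i / (1 + Σλ_ih_i)
Numerator: 0.167×6.7 + 0.138×3 = 1.533
Denominator: 1 + 0.167×19 + 0.138×3.4 = 4.642
R = 1.533/4.642 = 0.3302 kJ/s

0.33 kJ/s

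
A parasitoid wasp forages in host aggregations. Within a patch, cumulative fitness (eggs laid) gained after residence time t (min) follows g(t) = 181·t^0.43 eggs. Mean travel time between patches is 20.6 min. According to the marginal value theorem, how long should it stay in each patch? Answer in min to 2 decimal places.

15.54 min

By the marginal value theorem, leave when the instantaneous gain rate g'(t) equals the habitat-wide average g(t)/(T + t).
g'(t) = 0.43·181·t^-0.57. Setting 0.43·181·t^-0.57 = 181·t^0.43/(20.6+t) gives 0.43(20.6+t) = t, so 0.57·t = 0.43×20.6.
t* = 0.43×20.6/0.57 = 15.54 min.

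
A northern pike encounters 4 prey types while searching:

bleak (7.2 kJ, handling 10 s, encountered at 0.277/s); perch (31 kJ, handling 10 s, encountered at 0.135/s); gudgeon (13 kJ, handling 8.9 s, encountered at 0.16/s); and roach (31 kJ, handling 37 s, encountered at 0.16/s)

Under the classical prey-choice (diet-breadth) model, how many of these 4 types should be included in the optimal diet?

Rank by E/h (kJ/s): perch 3.1, gudgeon 1.46, roach 0.838, bleak 0.72. Include each in turn until the next type's E/h falls below the running intake rate.
Rate on top 1: 1.781. gudgeon: 1.46 < 1.781 → exclude; stop.
Optimal diet: perch — 1 of 4 types.

1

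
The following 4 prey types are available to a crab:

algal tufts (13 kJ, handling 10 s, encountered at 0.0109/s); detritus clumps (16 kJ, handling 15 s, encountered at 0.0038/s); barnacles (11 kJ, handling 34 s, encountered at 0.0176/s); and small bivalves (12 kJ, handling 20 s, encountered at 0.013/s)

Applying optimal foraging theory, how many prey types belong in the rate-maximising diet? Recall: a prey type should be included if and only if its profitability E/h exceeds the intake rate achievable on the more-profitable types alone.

Profitabilities (E/h, kJ/s): algal tufts 1.3, detritus clumps 1.07, small bivalves 0.6, barnacles 0.324. Add prey in this order while the next type's profitability exceeds the intake rate on those already taken.
Rate on top 1: 0.1278. detritus clumps: 1.07 > 0.1278 → include.
Rate on top 2: 0.1737. small bivalves: 0.6 > 0.1737 → include.
Rate on top 3: 0.2514. barnacles: 0.324 > 0.2514 → include.
Optimal diet: algal tufts, detritus clumps, small bivalves, barnacles — 4 of 4 types.

4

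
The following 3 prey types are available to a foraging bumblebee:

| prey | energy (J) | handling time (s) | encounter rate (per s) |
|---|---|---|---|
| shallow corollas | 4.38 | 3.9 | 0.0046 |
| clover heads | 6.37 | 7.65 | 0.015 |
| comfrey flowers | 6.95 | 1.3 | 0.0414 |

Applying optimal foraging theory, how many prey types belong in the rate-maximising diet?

3

Rank by E/h (J/s): comfrey flowers 5.35, shallow corollas 1.12, clover heads 0.833. Include each in turn until the next type's E/h falls below the running intake rate.
Rate on top 1: 0.273. shallow corollas: 1.12 > 0.273 → include.
Rate on top 2: 0.2873. clover heads: 0.833 > 0.2873 → include.
Optimal diet: comfrey flowers, shallow corollas, clover heads — 3 of 3 types.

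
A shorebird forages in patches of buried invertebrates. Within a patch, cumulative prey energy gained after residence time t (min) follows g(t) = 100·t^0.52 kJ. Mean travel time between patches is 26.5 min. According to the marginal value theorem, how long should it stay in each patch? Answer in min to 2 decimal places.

28.71 min

Maximise g(t)/(T+t): set derivative to zero → g'(t)(T+t) = g(t).
g'(t) = 0.52·100·t^-0.48. Setting 0.52·100·t^-0.48 = 100·t^0.52/(26.5+t) gives 0.52(26.5+t) = t, so 0.48·t = 0.52×26.5.
t* = 0.52×26.5/0.48 = 28.71 min.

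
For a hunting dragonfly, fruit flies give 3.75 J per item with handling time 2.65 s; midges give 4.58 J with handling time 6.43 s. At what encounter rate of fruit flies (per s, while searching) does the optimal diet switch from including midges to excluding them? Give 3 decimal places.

At the threshold, the rate on fruit flies alone equals the profitability of midges: λ·3.75/(1 + λ·2.65) = 4.58/6.43 = 0.7123.
Rearranging, λ(3.75 − 0.7123×2.65) = 0.7123, so λ = 0.7123/1.862 = 0.3824 per s.

0.382 per s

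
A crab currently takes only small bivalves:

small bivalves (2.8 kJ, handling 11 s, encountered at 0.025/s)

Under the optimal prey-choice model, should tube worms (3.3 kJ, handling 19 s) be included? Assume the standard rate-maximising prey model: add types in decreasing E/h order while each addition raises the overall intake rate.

Yes

Intake rate on the current diet: R = (0.025×2.8) / (1 + 0.025×11) = 0.07/1.275 = 0.0549 kJ/s.
Profitability of tube worms: 3.3/19 = 0.1737 kJ/s.
Since 0.1737 > R, including tube worms increases the long-run rate.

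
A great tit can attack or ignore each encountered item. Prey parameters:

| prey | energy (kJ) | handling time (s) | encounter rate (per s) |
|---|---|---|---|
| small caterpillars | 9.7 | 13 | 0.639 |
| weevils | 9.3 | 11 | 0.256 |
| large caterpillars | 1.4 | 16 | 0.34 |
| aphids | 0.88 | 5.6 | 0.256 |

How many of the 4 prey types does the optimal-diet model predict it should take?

2

Rank by E/h (kJ/s): weevils 0.845, small caterpillars 0.746, aphids 0.157, large caterpillars 0.0875. Include each in turn until the next type's E/h falls below the running intake rate.
Rate on top 1: 0.6239. small caterpillars: 0.746 > 0.6239 → include.
Rate on top 2: 0.7077. aphids: 0.157 < 0.7077 → exclude; stop.
Optimal diet: weevils, small caterpillars — 2 of 4 types.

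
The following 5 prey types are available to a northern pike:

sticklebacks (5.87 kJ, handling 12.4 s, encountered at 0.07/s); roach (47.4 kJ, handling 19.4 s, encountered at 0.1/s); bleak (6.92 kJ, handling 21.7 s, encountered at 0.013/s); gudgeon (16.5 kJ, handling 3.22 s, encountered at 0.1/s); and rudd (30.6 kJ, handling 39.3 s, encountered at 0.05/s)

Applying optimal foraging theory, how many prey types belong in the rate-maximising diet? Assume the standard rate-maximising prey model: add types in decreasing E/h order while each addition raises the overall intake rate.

Profitabilities (E/h, kJ/s): gudgeon 5.12, roach 2.44, rudd 0.779, sticklebacks 0.473, bleak 0.319. Add prey in this order while the next type's profitability exceeds the intake rate on those already taken.
Rate on top 1: 1.248. roach: 2.44 > 1.248 → include.
Rate on top 2: 1.959. rudd: 0.779 < 1.959 → exclude; stop.
Optimal diet: gudgeon, roach — 2 of 5 types.

2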